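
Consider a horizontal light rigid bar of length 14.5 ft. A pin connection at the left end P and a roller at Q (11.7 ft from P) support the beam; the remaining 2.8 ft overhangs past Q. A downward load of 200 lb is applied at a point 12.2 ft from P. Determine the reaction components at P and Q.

P_x = 0, P_y = -8.547 lb, Q_y = 208.5 lb

Taking moments about P: Q_y·11.7 − 200·12.2 = 0 → Q_y = 2440/11.7 = 208.547 ≈ 208.5 lb.
ΣF_y = 0: P_y + 208.547 − 200 = 0 → P_y = -8.547 lb.
ΣF_x = 0: no horizontal applied forces, so P_x = 0.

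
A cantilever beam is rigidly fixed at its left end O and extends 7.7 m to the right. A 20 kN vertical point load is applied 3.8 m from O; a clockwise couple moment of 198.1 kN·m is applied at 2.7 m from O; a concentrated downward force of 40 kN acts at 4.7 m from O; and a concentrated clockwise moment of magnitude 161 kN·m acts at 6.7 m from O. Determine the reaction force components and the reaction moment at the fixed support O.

O_x = 0, O_y = 60.00 kN, M_O = 623.1 kN·m

ΣF_x = 0: O_x = 0.
ΣF_y = 0: O_y − 20 − 40 = 0 → O_y = 60.00 kN.
ΣM about O: M_O − 20·3.8 − 198.1 − 40·4.7 − 161 = 0 → M_O = 623.1 kN·m.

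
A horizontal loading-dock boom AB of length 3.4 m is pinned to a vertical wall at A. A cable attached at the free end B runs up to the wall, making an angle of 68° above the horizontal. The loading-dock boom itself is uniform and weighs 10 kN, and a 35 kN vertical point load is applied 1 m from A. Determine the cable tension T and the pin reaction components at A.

ΣM about A: T·sin68°·3.4 − 10·1.7 − 35·1 = 0 → T = 52/(3.4·0.927184) = 16.4952 ≈ 16.50 kN.
ΣF_x = 0: A_x − T·cos68° = 0 → A_x = 16.4952 × 0.374607 = 6.179 kN.
ΣF_y = 0: A_y + T·sin68° − 10 − 35 = 0 → A_y = 45 − 16.4952 × 0.927184 = 29.71 kN.

T = 16.50 kN, A_x = 6.179 kN, A_y = 29.71 kN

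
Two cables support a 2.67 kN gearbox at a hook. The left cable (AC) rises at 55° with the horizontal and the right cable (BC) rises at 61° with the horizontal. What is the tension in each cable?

T_AC = 1.440 kN, T_BC = 1.704 kN

ΣF_x = 0: −T_AC·cos55° + T_BC·cos61° = 0 → T_BC = 1.1831·T_AC.
ΣF_y = 0: T_AC·sin55° + T_BC·sin61° = 2.67.
Substitute: T_AC·(0.819152 + 1.1831·0.87462) = 2.67 → T_AC = 1.4402 ≈ 1.440 kN.
Then T_BC = 1.1831 × 1.4402 = 1.704 kN.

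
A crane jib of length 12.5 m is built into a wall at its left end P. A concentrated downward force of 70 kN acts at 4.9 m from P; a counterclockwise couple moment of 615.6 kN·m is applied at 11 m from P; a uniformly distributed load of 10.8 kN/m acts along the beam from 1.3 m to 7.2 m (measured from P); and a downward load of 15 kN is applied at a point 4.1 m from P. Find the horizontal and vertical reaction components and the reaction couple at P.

P_x = 0, P_y = 148.7 kN, M_P = 59.71 kN·m

Resultant of the distributed load: 10.8 × 5.9 = 63.72 kN at 4.25 m from P.
ΣF_x = 0: P_x = 0.
ΣF_y = 0: P_y − 70 − 10.8·5.9 − 15 = 0 → P_y = 148.7 kN.
ΣM about P: M_P − 70·4.9 + 615.6 − (10.8·5.9)·4.25 − 15·4.1 = 0 → M_P = 59.71 kN·m.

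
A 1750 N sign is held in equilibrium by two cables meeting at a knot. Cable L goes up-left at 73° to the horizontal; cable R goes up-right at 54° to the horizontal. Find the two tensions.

ΣF_x = 0: −T_L·cos73° + T_R·cos54° = 0 → T_R = 0.497412·T_L.
ΣF_y = 0: T_L·sin73° + T_R·sin54° = 1750.
Substitute: T_L·(0.956305 + 0.497412·0.809017) = 1750 → T_L = 1287.98 ≈ 1288 N.
Then T_R = 0.497412 × 1287.98 = 640.7 N.

T_L = 1288 N, T_R = 640.7 N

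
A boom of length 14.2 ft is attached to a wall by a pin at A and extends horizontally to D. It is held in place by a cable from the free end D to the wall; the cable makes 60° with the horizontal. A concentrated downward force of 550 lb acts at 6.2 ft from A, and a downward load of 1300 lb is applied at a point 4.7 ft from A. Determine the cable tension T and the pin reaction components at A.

T = 774.1 lb, A_x = 387.1 lb, A_y = 1180 lb

ΣM about A: T·sin60°·14.2 − 550·6.2 − 1300·4.7 = 0 → T = 9520/(14.2·0.866025) = 774.138 ≈ 774.1 lb.
ΣF_x = 0: A_x − T·cos60° = 0 → A_x = 774.138 × 0.5 = 387.1 lb.
ΣF_y = 0: A_y + T·sin60° − 550 − 1300 = 0 → A_y = 1850 − 774.138 × 0.866025 = 1180 lb.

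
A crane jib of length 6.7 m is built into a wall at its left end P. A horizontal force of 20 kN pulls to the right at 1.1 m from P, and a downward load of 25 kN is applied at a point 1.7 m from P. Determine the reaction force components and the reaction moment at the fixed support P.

ΣF_x = 0: P_x + 20 = 0 → P_x = -20.00 kN.
ΣF_y = 0: P_y − 25 = 0 → P_y = 25.00 kN.
ΣM about P: M_P − 25·1.7 = 0 → M_P = 42.50 kN·m.

P_x = -20.00 kN, P_y = 25.00 kN, M_P = 42.50 kN·m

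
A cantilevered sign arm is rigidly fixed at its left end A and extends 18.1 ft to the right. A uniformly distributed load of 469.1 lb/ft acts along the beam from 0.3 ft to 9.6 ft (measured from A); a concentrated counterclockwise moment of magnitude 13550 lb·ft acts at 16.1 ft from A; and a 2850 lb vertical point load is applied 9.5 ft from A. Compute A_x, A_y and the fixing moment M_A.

A_x = 0, A_y = 7213 lb, M_A = 35120 lb·ft

Resultant of the distributed load: 469.1 × 9.3 = 4362.63 lb at 4.95 ft from A.
ΣF_x = 0: A_x = 0.
ΣF_y = 0: A_y − 469.1·9.3 − 2850 = 0 → A_y = 7213 lb.
ΣM about A: M_A − (469.1·9.3)·4.95 + 13550 − 2850·9.5 = 0 → M_A = 35120 lb·ft.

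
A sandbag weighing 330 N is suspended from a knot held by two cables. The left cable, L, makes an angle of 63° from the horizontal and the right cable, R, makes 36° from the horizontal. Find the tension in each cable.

T_L = 270.3 N, T_R = 151.7 N

ΣF_x = 0: −T_L·cos63° + T_R·cos36° = 0 → T_R = 0.561163·T_L.
ΣF_y = 0: T_L·sin63° + T_R·sin36° = 330.
Substitute: T_L·(0.891007 + 0.561163·0.587785) = 330 → T_L = 270.303 ≈ 270.3 N.
Then T_R = 0.561163 × 270.303 = 151.7 N.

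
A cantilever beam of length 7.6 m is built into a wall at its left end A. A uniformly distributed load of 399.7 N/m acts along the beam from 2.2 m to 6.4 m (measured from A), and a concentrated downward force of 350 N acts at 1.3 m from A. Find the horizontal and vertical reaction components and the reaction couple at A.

A_x = 0, A_y = 2029 N, M_A = 7674 N·m

Resultant of the distributed load: 399.7 × 4.2 = 1678.74 N at 4.3 m from A.
ΣF_x = 0: A_x = 0.
ΣF_y = 0: A_y − 399.7·4.2 − 350 = 0 → A_y = 2029 N.
ΣM about A: M_A − (399.7·4.2)·4.3 − 350·1.3 = 0 → M_A = 7674 N·m.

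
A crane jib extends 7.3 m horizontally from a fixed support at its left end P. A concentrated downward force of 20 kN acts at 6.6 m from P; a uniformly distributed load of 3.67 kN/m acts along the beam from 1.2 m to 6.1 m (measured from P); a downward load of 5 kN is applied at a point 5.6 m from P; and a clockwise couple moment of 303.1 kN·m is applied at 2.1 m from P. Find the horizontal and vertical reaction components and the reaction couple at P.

Resultant of the distributed load: 3.67 × 4.9 = 17.983 kN at 3.65 m from P.
ΣF_x = 0: P_x = 0.
ΣF_y = 0: P_y − 20 − 3.67·4.9 − 5 = 0 → P_y = 42.98 kN.
ΣM about P: M_P − 20·6.6 − (3.67·4.9)·3.65 − 5·5.6 − 303.1 = 0 → M_P = 528.7 kN·m.

P_x = 0, P_y = 42.98 kN, M_P = 528.7 kN·m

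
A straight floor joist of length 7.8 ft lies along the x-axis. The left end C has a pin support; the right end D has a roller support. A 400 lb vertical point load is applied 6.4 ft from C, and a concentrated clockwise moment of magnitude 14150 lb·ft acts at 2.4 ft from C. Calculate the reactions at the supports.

Taking moments about C: D_y·7.8 − 400·6.4 − 14150 = 0 → D_y = 16710/7.8 = 2142.31 ≈ 2142 lb.
ΣF_y = 0: C_y + 2142.31 − 400 = 0 → C_y = -1742 lb.
ΣF_x = 0: no horizontal applied forces, so C_x = 0.

C_x = 0, C_y = -1742 lb, D_y = 2142 lb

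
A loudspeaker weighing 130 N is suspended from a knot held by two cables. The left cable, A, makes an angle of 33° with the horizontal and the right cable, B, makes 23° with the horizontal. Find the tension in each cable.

ΣF_x = 0: −T_A·cos33° + T_B·cos23° = 0 → T_B = 0.911098·T_A.
ΣF_y = 0: T_A·sin33° + T_B·sin23° = 130.
Substitute: T_A·(0.544639 + 0.911098·0.390731) = 130 → T_A = 144.343 ≈ 144.3 N.
Then T_B = 0.911098 × 144.343 = 131.5 N.

T_A = 144.3 N, T_B = 131.5 N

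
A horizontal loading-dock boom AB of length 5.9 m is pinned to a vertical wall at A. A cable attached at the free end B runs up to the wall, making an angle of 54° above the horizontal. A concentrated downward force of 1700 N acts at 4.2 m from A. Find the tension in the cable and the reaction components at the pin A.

ΣM about A: T·sin54°·5.9 − 1700·4.2 = 0 → T = 7140/(5.9·0.809017) = 1495.85 ≈ 1496 N.
ΣF_x = 0: A_x − T·cos54° = 0 → A_x = 1495.85 × 0.587785 = 879.2 N.
ΣF_y = 0: A_y + T·sin54° − 1700 = 0 → A_y = 1700 − 1495.85 × 0.809017 = 489.8 N.

T = 1496 N, A_x = 879.2 N, A_y = 489.8 N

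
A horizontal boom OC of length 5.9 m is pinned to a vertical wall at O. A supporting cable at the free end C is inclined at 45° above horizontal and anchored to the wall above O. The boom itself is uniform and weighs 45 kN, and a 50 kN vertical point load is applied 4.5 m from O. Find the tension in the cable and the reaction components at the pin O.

ΣM about O: T·sin45°·5.9 − 45·2.95 − 50·4.5 = 0 → T = 357.75/(5.9·0.707107) = 85.7517 ≈ 85.75 kN.
ΣF_x = 0: O_x − T·cos45° = 0 → O_x = 85.7517 × 0.707107 = 60.64 kN.
ΣF_y = 0: O_y + T·sin45° − 45 − 50 = 0 → O_y = 95 − 85.7517 × 0.707107 = 34.36 kN.

T = 85.75 kN, O_x = 60.64 kN, O_y = 34.36 kN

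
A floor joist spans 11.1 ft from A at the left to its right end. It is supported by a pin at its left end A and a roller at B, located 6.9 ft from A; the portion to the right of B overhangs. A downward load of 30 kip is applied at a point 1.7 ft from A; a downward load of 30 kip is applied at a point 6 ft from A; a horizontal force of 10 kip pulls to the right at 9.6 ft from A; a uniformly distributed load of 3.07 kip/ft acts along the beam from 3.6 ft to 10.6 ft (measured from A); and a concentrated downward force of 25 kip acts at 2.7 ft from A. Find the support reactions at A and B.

Resultant of the distributed load: 3.07 × 7 = 21.49 kip at 7.1 ft from A.
Moments about A: B_y·6.9 − 30·1.7 − 30·6 − (3.07·7)·7.1 − 25·2.7 = 0 → B_y = 451.079/6.9 = 65.3738 ≈ 65.37 kip.
ΣF_y = 0: A_y + 65.3738 − 30 − 30 − 3.07·7 − 25 = 0 → A_y = 41.12 kip.
ΣF_x = 0: A_x + 10 = 0 → A_x = -10.00 kip.

A_x = -10.00 kip, A_y = 41.12 kip, B_y = 65.37 kip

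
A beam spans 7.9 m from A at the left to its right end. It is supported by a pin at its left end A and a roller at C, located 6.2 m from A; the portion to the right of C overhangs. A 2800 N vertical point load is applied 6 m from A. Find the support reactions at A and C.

A_x = 0, A_y = 90.32 N, C_y = 2710 N

Taking moments about A: C_y·6.2 − 2800·6 = 0 → C_y = 16800/6.2 = 2709.68 ≈ 2710 N.
ΣF_y = 0: A_y + 2709.68 − 2800 = 0 → A_y = 90.32 N.
ΣF_x = 0: no horizontal applied forces, so A_x = 0.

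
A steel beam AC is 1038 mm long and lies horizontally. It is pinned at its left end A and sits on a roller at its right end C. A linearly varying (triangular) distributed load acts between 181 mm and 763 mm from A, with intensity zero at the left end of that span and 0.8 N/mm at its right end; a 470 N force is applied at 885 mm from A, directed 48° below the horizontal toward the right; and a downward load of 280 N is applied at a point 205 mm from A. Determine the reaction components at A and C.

A_x = -314.5 N, A_y = 381.4 N, C_y = 480.7 N

Resultant of the triangular load: ½ × 0.8 × 582 = 232.8 N, acting at 569 mm from A (one-third of the span from the peak).
Taking moments about A: C_y·1038 − (½·0.8·582)·569 − 470·sin48°·885 − 280·205 = 0 → C_y = 498974/1038 = 480.707 ≈ 480.7 N.
ΣF_y = 0: A_y + 480.707 − ½·0.8·582 − 470·sin48° − 280 = 0 → A_y = 381.4 N.
ΣF_x = 0: A_x + 470·cos48° = 0 → A_x = -314.5 N.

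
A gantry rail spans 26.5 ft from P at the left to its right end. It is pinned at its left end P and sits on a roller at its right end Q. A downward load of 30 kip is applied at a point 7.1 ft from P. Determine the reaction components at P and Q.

P_x = 0, P_y = 21.96 kip, Q_y = 8.038 kip

Moments about P: Q_y·26.5 − 30·7.1 = 0 → Q_y = 213/26.5 = 8.03774 ≈ 8.038 kip.
ΣF_y = 0: P_y + 8.03774 − 30 = 0 → P_y = 21.96 kip.
ΣF_x = 0: no horizontal applied forces, so P_x = 0.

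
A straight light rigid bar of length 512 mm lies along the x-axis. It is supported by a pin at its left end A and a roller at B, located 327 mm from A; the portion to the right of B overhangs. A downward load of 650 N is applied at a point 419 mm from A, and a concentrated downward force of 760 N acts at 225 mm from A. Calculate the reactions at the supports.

A_x = 0, A_y = 54.19 N, B_y = 1356 N

ΣM about A: B_y·327 − 650·419 − 760·225 = 0 → B_y = 443350/327 = 1355.81 ≈ 1356 N.
ΣF_y = 0: A_y + 1355.81 − 650 − 760 = 0 → A_y = 54.19 N.
ΣF_x = 0: no horizontal applied forces, so A_x = 0.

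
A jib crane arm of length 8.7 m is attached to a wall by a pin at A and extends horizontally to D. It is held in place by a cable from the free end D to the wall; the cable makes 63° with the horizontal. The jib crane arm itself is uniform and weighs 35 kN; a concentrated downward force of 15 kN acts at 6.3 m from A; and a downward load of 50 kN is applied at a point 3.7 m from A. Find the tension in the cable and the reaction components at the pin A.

ΣM about A: T·sin63°·8.7 − 35·4.35 − 15·6.3 − 50·3.7 = 0 → T = 431.75/(8.7·0.891007) = 55.697 ≈ 55.70 kN.
ΣF_x = 0: A_x − T·cos63° = 0 → A_x = 55.697 × 0.45399 = 25.29 kN.
ΣF_y = 0: A_y + T·sin63° − 35 − 15 − 50 = 0 → A_y = 100 − 55.697 × 0.891007 = 50.37 kN.

T = 55.70 kN, A_x = 25.29 kN, A_y = 50.37 kN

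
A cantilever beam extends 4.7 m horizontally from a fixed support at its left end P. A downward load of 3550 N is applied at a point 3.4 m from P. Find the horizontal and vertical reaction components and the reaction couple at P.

P_x = 0, P_y = 3550 N, M_P = 12070 N·m

ΣF_x = 0: P_x = 0.
ΣF_y = 0: P_y − 3550 = 0 → P_y = 3550 N.
ΣM about P: M_P − 3550·3.4 = 0 → M_P = 12070 N·m.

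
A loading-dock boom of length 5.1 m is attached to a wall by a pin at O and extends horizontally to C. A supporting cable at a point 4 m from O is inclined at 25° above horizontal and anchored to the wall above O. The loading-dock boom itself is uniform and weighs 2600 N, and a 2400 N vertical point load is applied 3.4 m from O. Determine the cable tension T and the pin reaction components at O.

T = 8749 N, O_x = 7929 N, O_y = 1302 N

ΣM about O: T·sin25°·4 − 2600·2.55 − 2400·3.4 = 0 → T = 14790/(4·0.422618) = 8749.04 ≈ 8749 N.
ΣF_x = 0: O_x − T·cos25° = 0 → O_x = 8749.04 × 0.906308 = 7929 N.
ΣF_y = 0: O_y + T·sin25° − 2600 − 2400 = 0 → O_y = 5000 − 8749.04 × 0.422618 = 1302 N.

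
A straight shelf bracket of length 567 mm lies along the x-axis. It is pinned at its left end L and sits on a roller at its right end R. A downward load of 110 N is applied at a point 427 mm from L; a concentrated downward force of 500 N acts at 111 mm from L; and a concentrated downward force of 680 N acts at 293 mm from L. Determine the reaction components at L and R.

L_x = 0, L_y = 757.9 N, R_y = 532.1 N

ΣM about L: R_y·567 − 110·427 − 500·111 − 680·293 = 0 → R_y = 301710/567 = 532.116 ≈ 532.1 N.
ΣF_y = 0: L_y + 532.116 − 110 − 500 − 680 = 0 → L_y = 757.9 N.
ΣF_x = 0: no horizontal applied forces, so L_x = 0.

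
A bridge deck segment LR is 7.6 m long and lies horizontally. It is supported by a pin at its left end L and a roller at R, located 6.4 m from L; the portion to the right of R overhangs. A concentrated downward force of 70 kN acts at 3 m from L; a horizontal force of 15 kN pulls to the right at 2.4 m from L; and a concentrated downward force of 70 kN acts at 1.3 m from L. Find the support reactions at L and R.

Taking moments about L: R_y·6.4 − 70·3 − 70·1.3 = 0 → R_y = 301/6.4 = 47.0312 ≈ 47.03 kN.
ΣF_y = 0: L_y + 47.0312 − 70 − 70 = 0 → L_y = 92.97 kN.
ΣF_x = 0: L_x + 15 = 0 → L_x = -15.00 kN.

L_x = -15.00 kN, L_y = 92.97 kN, R_y = 47.03 kN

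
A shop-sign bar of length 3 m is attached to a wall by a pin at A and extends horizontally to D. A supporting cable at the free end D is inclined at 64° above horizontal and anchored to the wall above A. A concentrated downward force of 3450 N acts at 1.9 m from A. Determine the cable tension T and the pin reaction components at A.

T = 2431 N, A_x = 1066 N, A_y = 1265 N

ΣM about A: T·sin64°·3 − 3450·1.9 = 0 → T = 6555/(3·0.898794) = 2431.04 ≈ 2431 N.
ΣF_x = 0: A_x − T·cos64° = 0 → A_x = 2431.04 × 0.438371 = 1066 N.
ΣF_y = 0: A_y + T·sin64° − 3450 = 0 → A_y = 3450 − 2431.04 × 0.898794 = 1265 N.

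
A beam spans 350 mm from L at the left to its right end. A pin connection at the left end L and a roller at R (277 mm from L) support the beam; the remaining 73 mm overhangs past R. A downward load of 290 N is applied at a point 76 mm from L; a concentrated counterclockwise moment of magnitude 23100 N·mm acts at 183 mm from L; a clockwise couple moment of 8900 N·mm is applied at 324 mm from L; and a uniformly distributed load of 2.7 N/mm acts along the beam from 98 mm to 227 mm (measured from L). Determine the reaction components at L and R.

L_x = 0, L_y = 405.7 N, R_y = 232.6 N

Resultant of the distributed load: 2.7 × 129 = 348.3 N at 162.5 mm from L.
Taking moments about L: R_y·277 − 290·76 + 23100 − 8900 − (2.7·129)·162.5 = 0 → R_y = 64438.75/277 = 232.631 ≈ 232.6 N.
ΣF_y = 0: L_y + 232.631 − 290 − 2.7·129 = 0 → L_y = 405.7 N.
ΣF_x = 0: no horizontal applied forces, so L_x = 0.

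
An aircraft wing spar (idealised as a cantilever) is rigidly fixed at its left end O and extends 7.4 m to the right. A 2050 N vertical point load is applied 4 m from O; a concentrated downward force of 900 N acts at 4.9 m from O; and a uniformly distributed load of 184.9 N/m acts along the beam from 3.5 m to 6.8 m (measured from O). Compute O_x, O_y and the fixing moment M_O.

Resultant of the distributed load: 184.9 × 3.3 = 610.17 N at 5.15 m from O.
ΣF_x = 0: O_x = 0.
ΣF_y = 0: O_y − 2050 − 900 − 184.9·3.3 = 0 → O_y = 3560 N.
ΣM about O: M_O − 2050·4 − 900·4.9 − (184.9·3.3)·5.15 = 0 → M_O = 15750 N·m.

O_x = 0, O_y = 3560 N, M_O = 15750 N·m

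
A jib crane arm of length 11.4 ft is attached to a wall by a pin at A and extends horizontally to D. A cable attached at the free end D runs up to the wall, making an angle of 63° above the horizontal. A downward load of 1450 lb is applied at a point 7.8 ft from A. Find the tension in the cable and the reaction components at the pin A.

ΣM about A: T·sin63°·11.4 − 1450·7.8 = 0 → T = 11310/(11.4·0.891007) = 1113.47 ≈ 1113 lb.
ΣF_x = 0: A_x − T·cos63° = 0 → A_x = 1113.47 × 0.45399 = 505.5 lb.
ΣF_y = 0: A_y + T·sin63° − 1450 = 0 → A_y = 1450 − 1113.47 × 0.891007 = 457.9 lb.

T = 1113 lb, A_x = 505.5 lb, A_y = 457.9 lb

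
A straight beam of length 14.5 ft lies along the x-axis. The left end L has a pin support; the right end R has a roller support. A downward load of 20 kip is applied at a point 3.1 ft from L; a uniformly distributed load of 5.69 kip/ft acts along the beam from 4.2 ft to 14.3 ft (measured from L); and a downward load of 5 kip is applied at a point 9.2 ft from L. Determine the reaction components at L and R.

Resultant of the distributed load: 5.69 × 10.1 = 57.469 kip at 9.25 ft from L.
ΣM about L: R_y·14.5 − 20·3.1 − (5.69·10.1)·9.25 − 5·9.2 = 0 → R_y = 639.58825/14.5 = 44.1095 ≈ 44.11 kip.
ΣF_y = 0: L_y + 44.1095 − 20 − 5.69·10.1 − 5 = 0 → L_y = 38.36 kip.
ΣF_x = 0: no horizontal applied forces, so L_x = 0.

L_x = 0, L_y = 38.36 kip, R_y = 44.11 kip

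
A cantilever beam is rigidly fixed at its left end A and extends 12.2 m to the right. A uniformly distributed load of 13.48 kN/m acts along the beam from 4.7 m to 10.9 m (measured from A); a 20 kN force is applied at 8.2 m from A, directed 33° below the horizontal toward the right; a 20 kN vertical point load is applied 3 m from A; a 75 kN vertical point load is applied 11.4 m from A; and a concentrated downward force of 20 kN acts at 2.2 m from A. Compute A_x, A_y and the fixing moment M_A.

A_x = -16.77 kN, A_y = 209.5 kN, M_A = 1700 kN·m

Resultant of the distributed load: 13.48 × 6.2 = 83.576 kN at 7.8 m from A.
ΣF_x = 0: A_x + 20·cos33° = 0 → A_x = -16.77 kN.
ΣF_y = 0: A_y − 13.48·6.2 − 20·sin33° − 20 − 75 − 20 = 0 → A_y = 209.5 kN.
ΣM about A: M_A − (13.48·6.2)·7.8 − 20·sin33°·8.2 − 20·3 − 75·11.4 − 20·2.2 = 0 → M_A = 1700 kN·m.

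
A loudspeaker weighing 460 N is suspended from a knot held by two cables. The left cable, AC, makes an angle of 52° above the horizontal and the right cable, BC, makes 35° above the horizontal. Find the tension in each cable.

T_AC = 377.3 N, T_BC = 283.6 N

ΣF_x = 0: −T_AC·cos52° + T_BC·cos35° = 0 → T_BC = 0.751584·T_AC.
ΣF_y = 0: T_AC·sin52° + T_BC·sin35° = 460.
Substitute: T_AC·(0.788011 + 0.751584·0.573576) = 460 → T_AC = 377.327 ≈ 377.3 N.
Then T_BC = 0.751584 × 377.327 = 283.6 N.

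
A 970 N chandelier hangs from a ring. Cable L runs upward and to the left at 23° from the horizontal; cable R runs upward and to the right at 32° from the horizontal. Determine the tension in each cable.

T_L = 1004 N, T_R = 1090 N

ΣF_x = 0: −T_L·cos23° + T_R·cos32° = 0 → T_R = 1.08544·T_L.
ΣF_y = 0: T_L·sin23° + T_R·sin32° = 970.
Substitute: T_L·(0.390731 + 1.08544·0.529919) = 970 → T_L = 1004.22 ≈ 1004 N.
Then T_R = 1.08544 × 1004.22 = 1090 N.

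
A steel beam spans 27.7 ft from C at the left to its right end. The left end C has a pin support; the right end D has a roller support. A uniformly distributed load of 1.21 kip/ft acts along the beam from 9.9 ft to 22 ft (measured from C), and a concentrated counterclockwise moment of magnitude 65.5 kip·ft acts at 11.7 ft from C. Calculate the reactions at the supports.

Resultant of the distributed load: 1.21 × 12.1 = 14.641 kip at 15.95 ft from C.
Moments about C: D_y·27.7 − (1.21·12.1)·15.95 + 65.5 = 0 → D_y = 168.02395/27.7 = 6.06585 ≈ 6.066 kip.
ΣF_y = 0: C_y + 6.06585 − 1.21·12.1 = 0 → C_y = 8.575 kip.
ΣF_x = 0: no horizontal applied forces, so C_x = 0.

C_x = 0, C_y = 8.575 kip, D_y = 6.066 kip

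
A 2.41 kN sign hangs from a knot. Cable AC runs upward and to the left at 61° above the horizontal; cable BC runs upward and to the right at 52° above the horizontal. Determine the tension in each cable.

ΣF_x = 0: −T_AC·cos61° + T_BC·cos52° = 0 → T_BC = 0.787461·T_AC.
ΣF_y = 0: T_AC·sin61° + T_BC·sin52° = 2.41.
Substitute: T_AC·(0.87462 + 0.787461·0.788011) = 2.41 → T_AC = 1.61188 ≈ 1.612 kN.
Then T_BC = 0.787461 × 1.61188 = 1.269 kN.

T_AC = 1.612 kN, T_BC = 1.269 kN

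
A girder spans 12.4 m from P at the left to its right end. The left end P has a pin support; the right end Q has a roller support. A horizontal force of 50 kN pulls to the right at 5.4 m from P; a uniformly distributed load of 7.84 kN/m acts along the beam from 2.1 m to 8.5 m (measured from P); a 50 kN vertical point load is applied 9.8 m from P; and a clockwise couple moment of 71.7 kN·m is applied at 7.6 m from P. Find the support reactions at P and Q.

P_x = -50.00 kN, P_y = 33.43 kN, Q_y = 66.74 kN

Resultant of the distributed load: 7.84 × 6.4 = 50.176 kN at 5.3 m from P.
Moments about P: Q_y·12.4 − (7.84·6.4)·5.3 − 50·9.8 − 71.7 = 0 → Q_y = 827.6328/12.4 = 66.7446 ≈ 66.74 kN.
ΣF_y = 0: P_y + 66.7446 − 7.84·6.4 − 50 = 0 → P_y = 33.43 kN.
ΣF_x = 0: P_x + 50 = 0 → P_x = -50.00 kN.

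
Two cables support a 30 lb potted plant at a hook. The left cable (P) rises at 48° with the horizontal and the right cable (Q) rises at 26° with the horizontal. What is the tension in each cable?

ΣF_x = 0: −T_P·cos48° + T_Q·cos26° = 0 → T_Q = 0.744476·T_P.
ΣF_y = 0: T_P·sin48° + T_Q·sin26° = 30.
Substitute: T_P·(0.743145 + 0.744476·0.438371) = 30 → T_P = 28.0504 ≈ 28.05 lb.
Then T_Q = 0.744476 × 28.0504 = 20.88 lb.

T_P = 28.05 lb, T_Q = 20.88 lb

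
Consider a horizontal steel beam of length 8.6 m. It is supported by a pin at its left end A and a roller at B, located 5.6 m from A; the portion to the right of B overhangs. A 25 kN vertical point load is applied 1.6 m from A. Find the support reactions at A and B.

A_x = 0, A_y = 17.86 kN, B_y = 7.143 kN

ΣM about A: B_y·5.6 − 25·1.6 = 0 → B_y = 40/5.6 = 7.14286 ≈ 7.143 kN.
ΣF_y = 0: A_y + 7.14286 − 25 = 0 → A_y = 17.86 kN.
ΣF_x = 0: no horizontal applied forces, so A_x = 0.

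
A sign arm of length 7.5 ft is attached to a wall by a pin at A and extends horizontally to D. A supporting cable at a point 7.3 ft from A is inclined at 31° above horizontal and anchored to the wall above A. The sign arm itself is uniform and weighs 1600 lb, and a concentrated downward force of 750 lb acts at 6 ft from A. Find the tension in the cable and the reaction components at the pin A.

ΣM about A: T·sin31°·7.3 − 1600·3.75 − 750·6 = 0 → T = 10500/(7.3·0.515038) = 2792.72 ≈ 2793 lb.
ΣF_x = 0: A_x − T·cos31° = 0 → A_x = 2792.72 × 0.857167 = 2394 lb.
ΣF_y = 0: A_y + T·sin31° − 1600 − 750 = 0 → A_y = 2350 − 2792.72 × 0.515038 = 911.6 lb.

T = 2793 lb, A_x = 2394 lb, A_y = 911.6 lb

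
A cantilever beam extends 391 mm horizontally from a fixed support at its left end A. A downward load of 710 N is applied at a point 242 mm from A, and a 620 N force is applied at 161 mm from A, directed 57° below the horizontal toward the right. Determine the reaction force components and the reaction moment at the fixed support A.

ΣF_x = 0: A_x + 620·cos57° = 0 → A_x = -337.7 N.
ΣF_y = 0: A_y − 710 − 620·sin57° = 0 → A_y = 1230 N.
ΣM about A: M_A − 710·242 − 620·sin57°·161 = 0 → M_A = 255500 N·mm.

A_x = -337.7 N, A_y = 1230 N, M_A = 255500 N·mm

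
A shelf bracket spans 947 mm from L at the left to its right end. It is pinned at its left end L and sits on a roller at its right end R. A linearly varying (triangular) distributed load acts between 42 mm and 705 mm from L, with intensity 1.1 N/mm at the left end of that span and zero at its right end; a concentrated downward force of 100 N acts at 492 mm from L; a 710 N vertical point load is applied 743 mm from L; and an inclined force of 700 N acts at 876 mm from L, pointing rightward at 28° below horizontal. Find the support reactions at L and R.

Resultant of the triangular load: ½ × 1.1 × 663 = 364.65 N, acting at 263 mm from L (one-third of the span from the peak).
Taking moments about L: R_y·947 − (½·1.1·663)·263 − 100·492 − 710·743 − 700·sin28°·876 = 0 → R_y = 960513/947 = 1014.27 ≈ 1014 N.
ΣF_y = 0: L_y + 1014.27 − ½·1.1·663 − 100 − 710 − 700·sin28° = 0 → L_y = 489.0 N.
ΣF_x = 0: L_x + 700·cos28° = 0 → L_x = -618.1 N.

L_x = -618.1 N, L_y = 489.0 N, R_y = 1014 N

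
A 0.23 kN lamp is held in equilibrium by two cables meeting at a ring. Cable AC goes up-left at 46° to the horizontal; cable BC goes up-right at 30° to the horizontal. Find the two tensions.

ΣF_x = 0: −T_AC·cos46° + T_BC·cos30° = 0 → T_BC = 0.802122·T_AC.
ΣF_y = 0: T_AC·sin46° + T_BC·sin30° = 0.23.
Substitute: T_AC·(0.71934 + 0.802122·0.5) = 0.23 → T_AC = 0.205284 ≈ 0.2053 kN.
Then T_BC = 0.802122 × 0.205284 = 0.1647 kN.

T_AC = 0.2053 kN, T_BC = 0.1647 kN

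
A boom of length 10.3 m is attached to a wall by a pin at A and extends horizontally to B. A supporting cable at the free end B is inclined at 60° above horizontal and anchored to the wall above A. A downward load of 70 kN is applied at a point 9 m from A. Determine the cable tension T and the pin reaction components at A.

T = 70.63 kN, A_x = 35.31 kN, A_y = 8.835 kN

ΣM about A: T·sin60°·10.3 − 70·9 = 0 → T = 630/(10.3·0.866025) = 70.6273 ≈ 70.63 kN.
ΣF_x = 0: A_x − T·cos60° = 0 → A_x = 70.6273 × 0.5 = 35.31 kN.
ΣF_y = 0: A_y + T·sin60° − 70 = 0 → A_y = 70 − 70.6273 × 0.866025 = 8.835 kN.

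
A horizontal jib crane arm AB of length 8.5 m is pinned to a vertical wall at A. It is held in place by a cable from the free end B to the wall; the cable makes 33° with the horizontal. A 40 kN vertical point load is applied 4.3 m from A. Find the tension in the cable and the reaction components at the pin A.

T = 37.15 kN, A_x = 31.16 kN, A_y = 19.76 kN

ΣM about A: T·sin33°·8.5 − 40·4.3 = 0 → T = 172/(8.5·0.544639) = 37.1536 ≈ 37.15 kN.
ΣF_x = 0: A_x − T·cos33° = 0 → A_x = 37.1536 × 0.838671 = 31.16 kN.
ΣF_y = 0: A_y + T·sin33° − 40 = 0 → A_y = 40 − 37.1536 × 0.544639 = 19.76 kN.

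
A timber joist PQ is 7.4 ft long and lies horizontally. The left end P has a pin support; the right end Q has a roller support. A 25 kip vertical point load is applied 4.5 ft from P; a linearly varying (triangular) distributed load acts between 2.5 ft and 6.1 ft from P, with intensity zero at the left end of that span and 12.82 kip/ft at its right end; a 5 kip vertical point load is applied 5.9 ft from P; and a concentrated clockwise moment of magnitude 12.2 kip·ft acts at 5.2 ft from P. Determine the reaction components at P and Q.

Resultant of the triangular load: ½ × 12.82 × 3.6 = 23.076 kip, acting at 4.9 ft from P (one-third of the span from the peak).
ΣM about P: Q_y·7.4 − 25·4.5 − (½·12.82·3.6)·4.9 − 5·5.9 − 12.2 = 0 → Q_y = 267.2724/7.4 = 36.1179 ≈ 36.12 kip.
ΣF_y = 0: P_y + 36.1179 − 25 − ½·12.82·3.6 − 5 = 0 → P_y = 16.96 kip.
ΣF_x = 0: no horizontal applied forces, so P_x = 0.

P_x = 0, P_y = 16.96 kip, Q_y = 36.12 kip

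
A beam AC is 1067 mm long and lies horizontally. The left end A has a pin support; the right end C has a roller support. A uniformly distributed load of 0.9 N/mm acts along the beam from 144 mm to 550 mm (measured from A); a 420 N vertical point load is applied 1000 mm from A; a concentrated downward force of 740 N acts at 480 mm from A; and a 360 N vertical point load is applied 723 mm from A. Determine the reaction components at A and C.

Resultant of the distributed load: 0.9 × 406 = 365.4 N at 347 mm from A.
Taking moments about A: C_y·1067 − (0.9·406)·347 − 420·1000 − 740·480 − 360·723 = 0 → C_y = 1162273.8/1067 = 1089.29 ≈ 1089 N.
ΣF_y = 0: A_y + 1089.29 − 0.9·406 − 420 − 740 − 360 = 0 → A_y = 796.1 N.
ΣF_x = 0: no horizontal applied forces, so A_x = 0.

A_x = 0, A_y = 796.1 N, C_y = 1089 N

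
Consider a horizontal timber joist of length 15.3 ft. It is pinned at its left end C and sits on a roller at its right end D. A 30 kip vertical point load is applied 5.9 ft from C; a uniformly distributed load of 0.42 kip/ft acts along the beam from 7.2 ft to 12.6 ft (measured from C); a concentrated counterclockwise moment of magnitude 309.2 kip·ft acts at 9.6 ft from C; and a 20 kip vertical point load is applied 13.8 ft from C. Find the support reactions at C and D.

C_x = 0, C_y = 41.40 kip, D_y = 10.87 kip

Resultant of the distributed load: 0.42 × 5.4 = 2.268 kip at 9.9 ft from C.
ΣM about C: D_y·15.3 − 30·5.9 − (0.42·5.4)·9.9 + 309.2 − 20·13.8 = 0 → D_y = 166.2532/15.3 = 10.8662 ≈ 10.87 kip.
ΣF_y = 0: C_y + 10.8662 − 30 − 0.42·5.4 − 20 = 0 → C_y = 41.40 kip.
ΣF_x = 0: no horizontal applied forces, so C_x = 0.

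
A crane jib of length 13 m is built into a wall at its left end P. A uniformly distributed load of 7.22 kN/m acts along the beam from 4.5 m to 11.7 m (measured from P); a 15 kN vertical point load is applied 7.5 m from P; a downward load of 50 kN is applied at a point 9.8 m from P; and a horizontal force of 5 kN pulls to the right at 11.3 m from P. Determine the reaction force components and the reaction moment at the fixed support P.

P_x = -5.000 kN, P_y = 117.0 kN, M_P = 1024 kN·m

Resultant of the distributed load: 7.22 × 7.2 = 51.984 kN at 8.1 m from P.
ΣF_x = 0: P_x + 5 = 0 → P_x = -5.000 kN.
ΣF_y = 0: P_y − 7.22·7.2 − 15 − 50 = 0 → P_y = 117.0 kN.
ΣM about P: M_P − (7.22·7.2)·8.1 − 15·7.5 − 50·9.8 = 0 → M_P = 1024 kN·m.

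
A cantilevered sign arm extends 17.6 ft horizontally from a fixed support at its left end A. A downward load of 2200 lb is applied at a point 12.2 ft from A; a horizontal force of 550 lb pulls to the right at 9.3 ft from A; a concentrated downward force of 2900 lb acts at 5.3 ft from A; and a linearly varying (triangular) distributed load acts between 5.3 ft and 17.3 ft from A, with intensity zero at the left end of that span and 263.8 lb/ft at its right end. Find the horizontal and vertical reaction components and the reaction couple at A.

A_x = -550.0 lb, A_y = 6683 lb, M_A = 63260 lb·ft

Resultant of the triangular load: ½ × 263.8 × 12 = 1582.8 lb, acting at 13.3 ft from A (one-third of the span from the peak).
ΣF_x = 0: A_x + 550 = 0 → A_x = -550.0 lb.
ΣF_y = 0: A_y − 2200 − 2900 − ½·263.8·12 = 0 → A_y = 6683 lb.
ΣM about A: M_A − 2200·12.2 − 2900·5.3 − (½·263.8·12)·13.3 = 0 → M_A = 63260 lb·ft.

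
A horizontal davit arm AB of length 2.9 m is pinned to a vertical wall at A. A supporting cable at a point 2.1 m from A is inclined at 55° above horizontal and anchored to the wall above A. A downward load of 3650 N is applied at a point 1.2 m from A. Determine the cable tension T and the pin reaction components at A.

ΣM about A: T·sin55°·2.1 − 3650·1.2 = 0 → T = 4380/(2.1·0.819152) = 2546.19 ≈ 2546 N.
ΣF_x = 0: A_x − T·cos55° = 0 → A_x = 2546.19 × 0.573576 = 1460 N.
ΣF_y = 0: A_y + T·sin55° − 3650 = 0 → A_y = 3650 − 2546.19 × 0.819152 = 1564 N.

T = 2546 N, A_x = 1460 N, A_y = 1564 N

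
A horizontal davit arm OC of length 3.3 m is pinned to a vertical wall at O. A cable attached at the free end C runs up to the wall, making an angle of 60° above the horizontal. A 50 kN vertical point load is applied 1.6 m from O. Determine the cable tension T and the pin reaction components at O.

T = 27.99 kN, O_x = 14.00 kN, O_y = 25.76 kN

ΣM about O: T·sin60°·3.3 − 50·1.6 = 0 → T = 80/(3.3·0.866025) = 27.9928 ≈ 27.99 kN.
ΣF_x = 0: O_x − T·cos60° = 0 → O_x = 27.9928 × 0.5 = 14.00 kN.
ΣF_y = 0: O_y + T·sin60° − 50 = 0 → O_y = 50 − 27.9928 × 0.866025 = 25.76 kN.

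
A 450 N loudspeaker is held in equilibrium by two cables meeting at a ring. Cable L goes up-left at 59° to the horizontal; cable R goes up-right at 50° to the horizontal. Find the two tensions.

T_L = 305.9 N, T_R = 245.1 N

ΣF_x = 0: −T_L·cos59° + T_R·cos50° = 0 → T_R = 0.801257·T_L.
ΣF_y = 0: T_L·sin59° + T_R·sin50° = 450.
Substitute: T_L·(0.857167 + 0.801257·0.766044) = 450 → T_L = 305.922 ≈ 305.9 N.
Then T_R = 0.801257 × 305.922 = 245.1 N.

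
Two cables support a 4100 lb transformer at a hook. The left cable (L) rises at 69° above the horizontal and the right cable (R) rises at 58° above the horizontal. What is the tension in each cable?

T_L = 2720 lb, T_R = 1840 lb

ΣF_x = 0: −T_L·cos69° + T_R·cos58° = 0 → T_R = 0.676269·T_L.
ΣF_y = 0: T_L·sin69° + T_R·sin58° = 4100.
Substitute: T_L·(0.93358 + 0.676269·0.848048) = 4100 → T_L = 2720.48 ≈ 2720 lb.
Then T_R = 0.676269 × 2720.48 = 1840 lb.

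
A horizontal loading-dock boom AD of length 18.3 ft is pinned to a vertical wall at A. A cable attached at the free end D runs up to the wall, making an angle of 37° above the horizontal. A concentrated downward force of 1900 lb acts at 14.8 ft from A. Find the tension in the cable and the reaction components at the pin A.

ΣM about A: T·sin37°·18.3 − 1900·14.8 = 0 → T = 28120/(18.3·0.601815) = 2553.3 ≈ 2553 lb.
ΣF_x = 0: A_x − T·cos37° = 0 → A_x = 2553.3 × 0.798636 = 2039 lb.
ΣF_y = 0: A_y + T·sin37° − 1900 = 0 → A_y = 1900 − 2553.3 × 0.601815 = 363.4 lb.

T = 2553 lb, A_x = 2039 lb, A_y = 363.4 lb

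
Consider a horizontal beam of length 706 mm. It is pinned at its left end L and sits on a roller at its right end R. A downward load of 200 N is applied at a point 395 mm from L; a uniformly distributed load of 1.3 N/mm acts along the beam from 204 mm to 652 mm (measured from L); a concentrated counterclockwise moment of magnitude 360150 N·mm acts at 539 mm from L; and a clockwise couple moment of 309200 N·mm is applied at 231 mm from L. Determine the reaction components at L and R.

L_x = 0, L_y = 389.6 N, R_y = 392.8 N

Resultant of the distributed load: 1.3 × 448 = 582.4 N at 428 mm from L.
ΣM about L: R_y·706 − 200·395 − (1.3·448)·428 + 360150 − 309200 = 0 → R_y = 277317.2/706 = 392.801 ≈ 392.8 N.
ΣF_y = 0: L_y + 392.801 − 200 − 1.3·448 = 0 → L_y = 389.6 N.
ΣF_x = 0: no horizontal applied forces, so L_x = 0.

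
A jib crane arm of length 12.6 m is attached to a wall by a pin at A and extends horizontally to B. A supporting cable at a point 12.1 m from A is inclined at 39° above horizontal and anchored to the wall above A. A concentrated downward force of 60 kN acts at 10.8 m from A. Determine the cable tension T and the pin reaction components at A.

ΣM about A: T·sin39°·12.1 − 60·10.8 = 0 → T = 648/(12.1·0.62932) = 85.0978 ≈ 85.10 kN.
ΣF_x = 0: A_x − T·cos39° = 0 → A_x = 85.0978 × 0.777146 = 66.13 kN.
ΣF_y = 0: A_y + T·sin39° − 60 = 0 → A_y = 60 − 85.0978 × 0.62932 = 6.446 kN.

T = 85.10 kN, A_x = 66.13 kN, A_y = 6.446 kN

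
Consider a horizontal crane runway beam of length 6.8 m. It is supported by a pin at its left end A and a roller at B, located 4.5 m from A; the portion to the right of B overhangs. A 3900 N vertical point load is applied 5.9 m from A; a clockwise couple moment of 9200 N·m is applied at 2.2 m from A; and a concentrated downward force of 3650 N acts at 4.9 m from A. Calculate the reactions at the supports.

A_x = 0, A_y = -3582 N, B_y = 11130 N

ΣM about A: B_y·4.5 − 3900·5.9 − 9200 − 3650·4.9 = 0 → B_y = 50095/4.5 = 11132.2 ≈ 11130 N.
ΣF_y = 0: A_y + 11132.2 − 3900 − 3650 = 0 → A_y = -3582 N.
ΣF_x = 0: no horizontal applied forces, so A_x = 0.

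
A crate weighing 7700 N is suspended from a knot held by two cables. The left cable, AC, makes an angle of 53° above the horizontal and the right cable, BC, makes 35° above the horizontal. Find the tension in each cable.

ΣF_x = 0: −T_AC·cos53° + T_BC·cos35° = 0 → T_BC = 0.73468·T_AC.
ΣF_y = 0: T_AC·sin53° + T_BC·sin35° = 7700.
Substitute: T_AC·(0.798636 + 0.73468·0.573576) = 7700 → T_AC = 6311.32 ≈ 6311 N.
Then T_BC = 0.73468 × 6311.32 = 4637 N.

T_AC = 6311 N, T_BC = 4637 N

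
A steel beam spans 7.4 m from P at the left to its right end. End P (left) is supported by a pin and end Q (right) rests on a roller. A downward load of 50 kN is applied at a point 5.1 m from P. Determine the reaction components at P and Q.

ΣM about P: Q_y·7.4 − 50·5.1 = 0 → Q_y = 255/7.4 = 34.4595 ≈ 34.46 kN.
ΣF_y = 0: P_y + 34.4595 − 50 = 0 → P_y = 15.54 kN.
ΣF_x = 0: no horizontal applied forces, so P_x = 0.

P_x = 0, P_y = 15.54 kN, Q_y = 34.46 kN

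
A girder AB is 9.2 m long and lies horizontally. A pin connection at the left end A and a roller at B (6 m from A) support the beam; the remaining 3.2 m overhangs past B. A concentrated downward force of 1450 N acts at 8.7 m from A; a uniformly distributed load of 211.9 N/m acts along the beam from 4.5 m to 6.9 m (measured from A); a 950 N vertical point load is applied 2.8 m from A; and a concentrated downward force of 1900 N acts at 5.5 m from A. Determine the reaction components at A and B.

A_x = 0, A_y = 37.93 N, B_y = 4771 N

Resultant of the distributed load: 211.9 × 2.4 = 508.56 N at 5.7 m from A.
ΣM about A: B_y·6 − 1450·8.7 − (211.9·2.4)·5.7 − 950·2.8 − 1900·5.5 = 0 → B_y = 28623.792/6 = 4770.63 ≈ 4771 N.
ΣF_y = 0: A_y + 4770.63 − 1450 − 211.9·2.4 − 950 − 1900 = 0 → A_y = 37.93 N.
ΣF_x = 0: no horizontal applied forces, so A_x = 0.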